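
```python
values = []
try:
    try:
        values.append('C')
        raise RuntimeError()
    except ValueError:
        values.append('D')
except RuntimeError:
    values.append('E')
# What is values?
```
['C', 'E']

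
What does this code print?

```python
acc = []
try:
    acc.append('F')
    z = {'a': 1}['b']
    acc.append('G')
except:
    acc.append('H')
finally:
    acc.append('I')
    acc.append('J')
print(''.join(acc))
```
FHIJ

Code before exception runs, then except, then all of finally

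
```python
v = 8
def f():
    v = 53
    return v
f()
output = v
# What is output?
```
8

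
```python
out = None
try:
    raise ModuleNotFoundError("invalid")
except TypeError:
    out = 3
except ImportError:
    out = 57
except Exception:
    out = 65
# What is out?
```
57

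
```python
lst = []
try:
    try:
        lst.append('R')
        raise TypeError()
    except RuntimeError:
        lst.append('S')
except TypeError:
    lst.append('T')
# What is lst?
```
['R', 'T']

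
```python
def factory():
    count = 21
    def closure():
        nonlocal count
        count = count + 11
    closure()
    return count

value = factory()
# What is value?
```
32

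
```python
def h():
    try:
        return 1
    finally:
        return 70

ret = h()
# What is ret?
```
70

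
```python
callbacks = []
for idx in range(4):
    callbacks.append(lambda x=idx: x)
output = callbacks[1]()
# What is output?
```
1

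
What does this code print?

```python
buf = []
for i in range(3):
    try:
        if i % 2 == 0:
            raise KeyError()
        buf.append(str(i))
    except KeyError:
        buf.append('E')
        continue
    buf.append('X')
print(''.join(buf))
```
E1XE

continue in except skips rest of loop body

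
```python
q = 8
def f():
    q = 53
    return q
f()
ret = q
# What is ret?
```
8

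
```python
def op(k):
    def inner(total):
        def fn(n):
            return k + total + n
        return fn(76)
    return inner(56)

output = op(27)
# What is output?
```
159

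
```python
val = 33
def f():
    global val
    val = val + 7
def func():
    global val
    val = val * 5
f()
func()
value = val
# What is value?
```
200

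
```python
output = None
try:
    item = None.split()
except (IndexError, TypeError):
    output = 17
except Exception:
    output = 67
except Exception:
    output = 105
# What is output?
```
67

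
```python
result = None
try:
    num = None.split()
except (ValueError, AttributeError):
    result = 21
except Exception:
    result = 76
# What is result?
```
21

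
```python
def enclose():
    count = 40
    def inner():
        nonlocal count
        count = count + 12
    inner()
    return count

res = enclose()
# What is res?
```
52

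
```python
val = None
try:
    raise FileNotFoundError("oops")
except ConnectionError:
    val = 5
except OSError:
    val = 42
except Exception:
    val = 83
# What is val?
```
42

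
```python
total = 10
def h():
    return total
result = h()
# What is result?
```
10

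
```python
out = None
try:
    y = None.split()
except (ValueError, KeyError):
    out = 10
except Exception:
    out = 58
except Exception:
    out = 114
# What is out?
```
58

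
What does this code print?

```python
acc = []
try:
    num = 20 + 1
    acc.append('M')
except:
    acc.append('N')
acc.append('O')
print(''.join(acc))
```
MO

No exception, try block completes normally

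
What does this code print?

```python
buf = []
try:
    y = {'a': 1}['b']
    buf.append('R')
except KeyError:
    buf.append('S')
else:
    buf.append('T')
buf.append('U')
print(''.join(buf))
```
SU

else block skipped when exception is caught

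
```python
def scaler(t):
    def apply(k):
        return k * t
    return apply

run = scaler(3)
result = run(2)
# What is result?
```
6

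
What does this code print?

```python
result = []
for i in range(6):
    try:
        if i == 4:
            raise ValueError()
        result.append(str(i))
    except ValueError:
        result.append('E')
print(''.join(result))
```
0123E5

Exception on i=4 caught, loop continues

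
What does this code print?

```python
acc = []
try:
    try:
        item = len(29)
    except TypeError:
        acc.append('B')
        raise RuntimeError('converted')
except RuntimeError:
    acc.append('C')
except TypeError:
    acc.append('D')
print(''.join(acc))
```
BC

New RuntimeError raised, caught by outer RuntimeError handler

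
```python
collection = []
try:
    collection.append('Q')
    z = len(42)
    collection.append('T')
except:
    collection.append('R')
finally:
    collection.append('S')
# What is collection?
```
['Q', 'R', 'S']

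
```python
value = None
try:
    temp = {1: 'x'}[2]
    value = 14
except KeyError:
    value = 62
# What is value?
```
62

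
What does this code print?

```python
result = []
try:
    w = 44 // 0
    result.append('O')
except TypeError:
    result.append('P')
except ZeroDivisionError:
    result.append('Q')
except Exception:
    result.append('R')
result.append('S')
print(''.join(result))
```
QS

ZeroDivisionError matches before generic Exception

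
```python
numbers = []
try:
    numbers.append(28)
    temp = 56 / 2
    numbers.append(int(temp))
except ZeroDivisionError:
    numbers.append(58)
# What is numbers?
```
[28, 28]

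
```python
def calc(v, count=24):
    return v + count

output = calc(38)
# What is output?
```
62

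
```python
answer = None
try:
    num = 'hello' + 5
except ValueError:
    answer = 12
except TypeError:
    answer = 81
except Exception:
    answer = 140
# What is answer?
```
81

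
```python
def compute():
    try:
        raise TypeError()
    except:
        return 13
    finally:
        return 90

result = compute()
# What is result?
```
90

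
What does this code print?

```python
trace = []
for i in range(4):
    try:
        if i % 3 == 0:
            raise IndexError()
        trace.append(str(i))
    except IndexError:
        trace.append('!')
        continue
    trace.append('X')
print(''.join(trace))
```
!1X2X!

continue in except skips rest of loop body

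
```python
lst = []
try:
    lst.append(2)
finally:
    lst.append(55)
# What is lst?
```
[2, 55]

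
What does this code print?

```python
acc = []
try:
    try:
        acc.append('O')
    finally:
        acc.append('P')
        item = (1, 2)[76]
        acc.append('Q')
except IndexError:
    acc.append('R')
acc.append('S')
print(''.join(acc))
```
OPRS

Exception in inner finally caught by outer except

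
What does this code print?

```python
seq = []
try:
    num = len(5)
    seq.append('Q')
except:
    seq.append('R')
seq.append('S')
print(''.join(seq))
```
RS

Exception raised in try, caught by bare except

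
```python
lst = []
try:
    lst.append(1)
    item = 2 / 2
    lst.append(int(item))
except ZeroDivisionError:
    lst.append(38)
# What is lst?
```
[1, 1]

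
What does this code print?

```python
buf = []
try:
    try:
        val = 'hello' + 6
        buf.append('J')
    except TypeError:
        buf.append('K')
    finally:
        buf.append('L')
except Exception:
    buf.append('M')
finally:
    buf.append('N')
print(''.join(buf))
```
KLN

Both finally blocks run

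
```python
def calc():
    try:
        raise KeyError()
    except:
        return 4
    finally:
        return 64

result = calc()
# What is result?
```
64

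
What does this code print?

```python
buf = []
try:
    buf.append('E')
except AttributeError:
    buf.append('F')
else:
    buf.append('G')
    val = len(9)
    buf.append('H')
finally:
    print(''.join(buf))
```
EG

Try succeeds, else appends 'G', TypeError in else is uncaught, finally prints before exception propagates ('H' never appended)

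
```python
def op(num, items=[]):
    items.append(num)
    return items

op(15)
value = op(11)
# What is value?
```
[15, 11]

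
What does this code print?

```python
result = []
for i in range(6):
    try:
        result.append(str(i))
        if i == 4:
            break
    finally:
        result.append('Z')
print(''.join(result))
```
0Z1Z2Z3Z4Z

finally runs even when breaking out of loop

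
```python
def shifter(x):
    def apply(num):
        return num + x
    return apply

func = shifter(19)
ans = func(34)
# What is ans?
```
53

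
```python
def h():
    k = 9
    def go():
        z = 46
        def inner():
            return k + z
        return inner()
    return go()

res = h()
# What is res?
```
55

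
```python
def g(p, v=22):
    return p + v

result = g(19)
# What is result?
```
41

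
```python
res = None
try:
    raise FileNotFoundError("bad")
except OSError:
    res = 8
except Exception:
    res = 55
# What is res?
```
8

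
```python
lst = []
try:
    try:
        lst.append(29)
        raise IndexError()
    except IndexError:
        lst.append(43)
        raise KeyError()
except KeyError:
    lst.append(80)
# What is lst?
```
[29, 43, 80]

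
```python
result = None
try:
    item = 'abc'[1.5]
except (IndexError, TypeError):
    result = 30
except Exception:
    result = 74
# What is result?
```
30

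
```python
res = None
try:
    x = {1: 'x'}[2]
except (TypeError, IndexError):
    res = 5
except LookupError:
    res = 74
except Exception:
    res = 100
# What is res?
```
74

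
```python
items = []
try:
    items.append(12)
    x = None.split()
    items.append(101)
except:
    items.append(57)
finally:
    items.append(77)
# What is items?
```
[12, 57, 77]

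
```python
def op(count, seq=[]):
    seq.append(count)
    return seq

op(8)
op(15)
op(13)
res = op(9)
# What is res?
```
[8, 15, 13, 9]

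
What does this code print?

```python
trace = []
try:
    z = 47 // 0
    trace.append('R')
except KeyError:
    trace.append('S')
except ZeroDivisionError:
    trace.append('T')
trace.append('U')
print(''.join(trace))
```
TU

ZeroDivisionError is caught by its specific handler, not KeyError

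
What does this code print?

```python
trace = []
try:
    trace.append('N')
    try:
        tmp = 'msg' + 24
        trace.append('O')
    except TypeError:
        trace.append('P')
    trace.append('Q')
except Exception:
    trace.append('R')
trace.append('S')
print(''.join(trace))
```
NPQS

Inner exception caught by inner handler, outer continues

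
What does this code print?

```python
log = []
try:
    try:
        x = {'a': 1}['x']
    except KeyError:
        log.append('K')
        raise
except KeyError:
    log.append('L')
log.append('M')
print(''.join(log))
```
KLM

raise without argument re-raises current exception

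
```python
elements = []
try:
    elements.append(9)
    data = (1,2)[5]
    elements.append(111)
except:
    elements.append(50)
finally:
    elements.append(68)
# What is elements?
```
[9, 50, 68]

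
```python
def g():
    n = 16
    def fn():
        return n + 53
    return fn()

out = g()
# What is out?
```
69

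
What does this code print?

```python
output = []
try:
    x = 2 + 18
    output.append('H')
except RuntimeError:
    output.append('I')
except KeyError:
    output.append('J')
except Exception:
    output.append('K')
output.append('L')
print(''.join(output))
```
HL

No exception, try block completes normally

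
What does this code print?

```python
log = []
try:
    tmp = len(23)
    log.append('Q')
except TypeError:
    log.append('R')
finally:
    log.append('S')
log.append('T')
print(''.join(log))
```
RST

finally always runs, even after exception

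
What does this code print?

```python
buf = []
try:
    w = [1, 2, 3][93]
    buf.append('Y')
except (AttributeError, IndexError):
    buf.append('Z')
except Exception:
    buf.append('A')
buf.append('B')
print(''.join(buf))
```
ZB

IndexError matches tuple containing it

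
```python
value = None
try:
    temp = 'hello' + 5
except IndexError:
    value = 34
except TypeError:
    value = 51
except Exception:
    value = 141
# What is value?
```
51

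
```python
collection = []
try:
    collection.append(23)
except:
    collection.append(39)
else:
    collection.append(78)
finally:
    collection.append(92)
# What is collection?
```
[23, 78, 92]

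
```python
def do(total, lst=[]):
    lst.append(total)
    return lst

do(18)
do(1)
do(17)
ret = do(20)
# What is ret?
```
[18, 1, 17, 20]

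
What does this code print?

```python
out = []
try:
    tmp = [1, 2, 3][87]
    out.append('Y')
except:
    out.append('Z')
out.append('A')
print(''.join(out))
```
ZA

Exception raised in try, caught by bare except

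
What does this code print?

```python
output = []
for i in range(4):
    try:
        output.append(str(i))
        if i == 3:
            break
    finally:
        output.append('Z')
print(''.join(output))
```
0Z1Z2Z3Z

finally runs even when breaking out of loop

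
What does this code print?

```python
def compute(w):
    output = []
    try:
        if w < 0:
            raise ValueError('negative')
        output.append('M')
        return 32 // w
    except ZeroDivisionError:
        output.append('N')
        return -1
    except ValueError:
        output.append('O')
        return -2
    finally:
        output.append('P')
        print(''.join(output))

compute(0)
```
MNP

w=0 causes ZeroDivisionError, caught, finally prints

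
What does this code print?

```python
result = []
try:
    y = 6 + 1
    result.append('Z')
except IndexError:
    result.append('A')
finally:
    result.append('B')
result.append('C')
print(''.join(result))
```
ZBC

finally runs after normal execution too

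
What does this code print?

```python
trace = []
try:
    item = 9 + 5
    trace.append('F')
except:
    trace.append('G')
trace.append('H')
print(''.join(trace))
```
FH

No exception, try block completes normally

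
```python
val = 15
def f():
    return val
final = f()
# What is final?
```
15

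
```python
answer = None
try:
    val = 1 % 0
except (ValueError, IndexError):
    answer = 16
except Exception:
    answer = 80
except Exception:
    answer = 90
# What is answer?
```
80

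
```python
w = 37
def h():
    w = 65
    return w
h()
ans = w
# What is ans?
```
37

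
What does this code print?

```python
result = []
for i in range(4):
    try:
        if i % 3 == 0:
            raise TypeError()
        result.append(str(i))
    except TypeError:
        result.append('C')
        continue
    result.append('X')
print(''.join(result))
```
C1X2XC

continue in except skips rest of loop body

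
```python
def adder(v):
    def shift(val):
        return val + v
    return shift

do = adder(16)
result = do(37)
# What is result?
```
53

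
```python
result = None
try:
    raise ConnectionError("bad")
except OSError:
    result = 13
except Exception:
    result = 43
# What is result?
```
13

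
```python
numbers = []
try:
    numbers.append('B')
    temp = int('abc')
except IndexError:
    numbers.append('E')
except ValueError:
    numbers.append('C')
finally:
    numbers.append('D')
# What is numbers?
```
['B', 'C', 'D']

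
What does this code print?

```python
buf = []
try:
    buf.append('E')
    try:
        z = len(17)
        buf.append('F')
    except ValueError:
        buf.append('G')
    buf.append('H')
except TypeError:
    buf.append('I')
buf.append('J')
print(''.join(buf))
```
EIJ

Inner handler doesn't match, propagates to outer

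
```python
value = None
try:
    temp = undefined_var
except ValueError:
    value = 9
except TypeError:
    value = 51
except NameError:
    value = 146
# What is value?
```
146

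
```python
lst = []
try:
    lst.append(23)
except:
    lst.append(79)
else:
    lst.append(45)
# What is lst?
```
[23, 45]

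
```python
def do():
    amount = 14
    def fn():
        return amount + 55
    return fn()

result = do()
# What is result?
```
69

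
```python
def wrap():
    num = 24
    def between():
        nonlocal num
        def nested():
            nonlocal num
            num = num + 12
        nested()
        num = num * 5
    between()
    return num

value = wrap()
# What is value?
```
180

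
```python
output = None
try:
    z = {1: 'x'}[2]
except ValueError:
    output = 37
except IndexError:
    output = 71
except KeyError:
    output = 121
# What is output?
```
121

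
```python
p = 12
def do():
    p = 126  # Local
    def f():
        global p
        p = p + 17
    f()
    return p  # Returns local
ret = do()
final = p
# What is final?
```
29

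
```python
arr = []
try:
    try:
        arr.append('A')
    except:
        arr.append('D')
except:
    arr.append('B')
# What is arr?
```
['A']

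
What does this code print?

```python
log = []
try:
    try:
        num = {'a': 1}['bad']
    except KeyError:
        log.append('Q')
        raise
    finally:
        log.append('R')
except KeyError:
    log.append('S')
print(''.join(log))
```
QRS

finally runs before re-raised exception propagates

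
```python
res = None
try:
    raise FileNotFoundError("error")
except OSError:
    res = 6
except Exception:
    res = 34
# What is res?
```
6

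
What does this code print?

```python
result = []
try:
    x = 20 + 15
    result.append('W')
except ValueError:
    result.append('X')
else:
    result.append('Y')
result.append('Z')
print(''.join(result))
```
WYZ

else block runs when no exception occurs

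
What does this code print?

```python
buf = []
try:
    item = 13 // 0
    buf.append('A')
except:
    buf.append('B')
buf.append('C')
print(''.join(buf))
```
BC

Exception raised in try, caught by bare except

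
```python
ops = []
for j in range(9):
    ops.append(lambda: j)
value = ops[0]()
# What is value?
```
8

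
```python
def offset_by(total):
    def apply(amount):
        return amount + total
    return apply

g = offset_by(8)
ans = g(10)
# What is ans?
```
18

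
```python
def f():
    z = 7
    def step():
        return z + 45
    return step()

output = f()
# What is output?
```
52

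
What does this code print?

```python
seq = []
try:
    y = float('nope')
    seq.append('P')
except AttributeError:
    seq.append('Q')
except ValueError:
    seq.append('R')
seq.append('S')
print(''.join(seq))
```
RS

ValueError is caught by its specific handler, not AttributeError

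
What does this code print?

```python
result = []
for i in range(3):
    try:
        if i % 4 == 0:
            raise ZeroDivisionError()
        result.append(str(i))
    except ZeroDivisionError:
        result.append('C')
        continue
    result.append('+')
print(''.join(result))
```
C1+2+

continue in except skips rest of loop body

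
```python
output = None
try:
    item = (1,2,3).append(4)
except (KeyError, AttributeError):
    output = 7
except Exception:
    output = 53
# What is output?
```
7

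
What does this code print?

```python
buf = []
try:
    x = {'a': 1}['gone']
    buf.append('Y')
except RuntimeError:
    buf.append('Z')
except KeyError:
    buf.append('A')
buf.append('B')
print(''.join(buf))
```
AB

KeyError is caught by its specific handler, not RuntimeError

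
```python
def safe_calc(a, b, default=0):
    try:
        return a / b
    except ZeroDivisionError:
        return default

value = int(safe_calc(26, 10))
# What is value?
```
2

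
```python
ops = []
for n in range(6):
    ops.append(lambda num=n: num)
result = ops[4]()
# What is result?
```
4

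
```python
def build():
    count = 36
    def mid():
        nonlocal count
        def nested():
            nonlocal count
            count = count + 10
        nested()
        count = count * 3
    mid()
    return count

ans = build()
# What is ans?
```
138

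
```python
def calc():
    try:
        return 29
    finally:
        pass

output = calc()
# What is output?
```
29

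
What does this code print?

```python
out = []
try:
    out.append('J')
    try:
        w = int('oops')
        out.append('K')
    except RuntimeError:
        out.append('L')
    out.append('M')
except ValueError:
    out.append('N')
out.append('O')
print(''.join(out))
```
JNO

Inner handler doesn't match, propagates to outer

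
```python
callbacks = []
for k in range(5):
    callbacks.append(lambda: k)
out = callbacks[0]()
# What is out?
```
4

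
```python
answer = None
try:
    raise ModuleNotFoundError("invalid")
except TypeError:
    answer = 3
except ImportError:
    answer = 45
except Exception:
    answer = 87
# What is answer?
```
45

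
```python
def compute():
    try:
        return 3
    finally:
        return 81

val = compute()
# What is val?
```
81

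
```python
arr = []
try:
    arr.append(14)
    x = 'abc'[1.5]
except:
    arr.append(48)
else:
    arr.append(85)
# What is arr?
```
[14, 48]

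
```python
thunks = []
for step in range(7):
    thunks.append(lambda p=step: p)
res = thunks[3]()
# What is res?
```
3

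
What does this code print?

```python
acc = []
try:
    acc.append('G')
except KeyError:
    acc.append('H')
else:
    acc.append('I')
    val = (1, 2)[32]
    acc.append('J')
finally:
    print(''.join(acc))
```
GI

Try succeeds, else appends 'I', IndexError in else is uncaught, finally prints before exception propagates ('J' never appended)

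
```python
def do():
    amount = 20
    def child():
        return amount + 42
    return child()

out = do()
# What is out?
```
62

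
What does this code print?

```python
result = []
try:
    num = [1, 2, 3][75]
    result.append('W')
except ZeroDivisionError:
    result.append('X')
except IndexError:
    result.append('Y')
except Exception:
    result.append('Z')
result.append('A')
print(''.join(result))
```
YA

IndexError matches before generic Exception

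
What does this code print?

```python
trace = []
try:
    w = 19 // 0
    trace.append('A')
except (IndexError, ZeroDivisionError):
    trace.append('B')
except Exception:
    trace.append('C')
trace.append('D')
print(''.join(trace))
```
BD

ZeroDivisionError matches tuple containing it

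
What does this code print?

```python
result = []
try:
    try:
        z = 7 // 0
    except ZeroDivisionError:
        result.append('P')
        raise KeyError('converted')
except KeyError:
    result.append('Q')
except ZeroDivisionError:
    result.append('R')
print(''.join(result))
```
PQ

New KeyError raised, caught by outer KeyError handler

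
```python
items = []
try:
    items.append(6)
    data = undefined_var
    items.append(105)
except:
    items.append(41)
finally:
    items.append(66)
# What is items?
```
[6, 41, 66]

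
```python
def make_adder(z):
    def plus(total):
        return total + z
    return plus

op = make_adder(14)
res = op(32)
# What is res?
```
46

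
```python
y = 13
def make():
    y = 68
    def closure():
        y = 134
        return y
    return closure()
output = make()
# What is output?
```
134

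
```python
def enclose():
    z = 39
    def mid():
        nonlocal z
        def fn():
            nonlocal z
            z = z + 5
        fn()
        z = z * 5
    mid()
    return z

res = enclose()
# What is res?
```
220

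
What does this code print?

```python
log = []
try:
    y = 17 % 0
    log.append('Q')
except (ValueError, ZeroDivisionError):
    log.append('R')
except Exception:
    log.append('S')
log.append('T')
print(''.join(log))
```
RT

ZeroDivisionError matches tuple containing it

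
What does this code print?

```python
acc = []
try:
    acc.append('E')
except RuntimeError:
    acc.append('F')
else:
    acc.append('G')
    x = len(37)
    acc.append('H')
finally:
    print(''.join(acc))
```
EG

Try succeeds, else appends 'G', TypeError in else is uncaught, finally prints before exception propagates ('H' never appended)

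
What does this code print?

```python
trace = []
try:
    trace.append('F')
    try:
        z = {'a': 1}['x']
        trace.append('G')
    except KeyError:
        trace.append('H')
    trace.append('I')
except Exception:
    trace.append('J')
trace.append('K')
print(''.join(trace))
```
FHIK

Inner exception caught by inner handler, outer continues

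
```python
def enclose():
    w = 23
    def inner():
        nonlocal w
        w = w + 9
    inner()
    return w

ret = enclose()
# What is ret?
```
32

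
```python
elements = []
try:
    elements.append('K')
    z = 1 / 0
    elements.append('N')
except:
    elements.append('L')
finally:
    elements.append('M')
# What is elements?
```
['K', 'L', 'M']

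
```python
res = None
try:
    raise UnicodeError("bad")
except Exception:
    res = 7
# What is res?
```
7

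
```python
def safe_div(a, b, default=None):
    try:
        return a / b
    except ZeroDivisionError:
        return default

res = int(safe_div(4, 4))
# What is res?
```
1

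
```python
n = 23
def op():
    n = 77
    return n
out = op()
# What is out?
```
77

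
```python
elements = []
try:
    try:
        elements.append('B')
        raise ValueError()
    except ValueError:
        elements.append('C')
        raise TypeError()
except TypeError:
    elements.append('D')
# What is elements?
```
['B', 'C', 'D']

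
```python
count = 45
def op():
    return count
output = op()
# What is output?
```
45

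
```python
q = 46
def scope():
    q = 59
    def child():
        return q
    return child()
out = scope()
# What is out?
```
59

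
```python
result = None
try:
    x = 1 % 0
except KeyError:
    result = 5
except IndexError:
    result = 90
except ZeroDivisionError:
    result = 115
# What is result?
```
115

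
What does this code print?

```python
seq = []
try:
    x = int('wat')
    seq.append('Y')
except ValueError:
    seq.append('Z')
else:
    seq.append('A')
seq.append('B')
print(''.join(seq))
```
ZB

else block skipped when exception is caught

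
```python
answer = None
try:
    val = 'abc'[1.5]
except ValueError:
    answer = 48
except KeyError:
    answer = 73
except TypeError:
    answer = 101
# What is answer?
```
101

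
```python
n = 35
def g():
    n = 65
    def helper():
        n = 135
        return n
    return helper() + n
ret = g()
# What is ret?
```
200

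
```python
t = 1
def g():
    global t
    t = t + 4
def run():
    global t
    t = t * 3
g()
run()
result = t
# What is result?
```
15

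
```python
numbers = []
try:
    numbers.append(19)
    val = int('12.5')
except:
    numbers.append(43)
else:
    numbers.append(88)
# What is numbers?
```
[19, 43]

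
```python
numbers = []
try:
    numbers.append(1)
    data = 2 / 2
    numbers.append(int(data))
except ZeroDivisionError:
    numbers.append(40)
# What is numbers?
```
[1, 1]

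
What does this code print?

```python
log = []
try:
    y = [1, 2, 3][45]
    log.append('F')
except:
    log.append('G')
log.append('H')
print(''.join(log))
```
GH

Exception raised in try, caught by bare except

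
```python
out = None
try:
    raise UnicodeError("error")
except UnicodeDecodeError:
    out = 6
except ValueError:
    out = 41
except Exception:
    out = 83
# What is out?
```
41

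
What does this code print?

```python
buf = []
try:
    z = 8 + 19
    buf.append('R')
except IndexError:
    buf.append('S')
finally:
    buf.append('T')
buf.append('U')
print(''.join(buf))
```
RTU

finally runs after normal execution too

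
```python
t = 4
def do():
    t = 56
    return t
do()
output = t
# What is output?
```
4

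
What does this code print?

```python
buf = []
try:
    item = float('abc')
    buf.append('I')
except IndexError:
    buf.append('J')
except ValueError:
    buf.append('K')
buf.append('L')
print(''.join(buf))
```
KL

ValueError is caught by its specific handler, not IndexError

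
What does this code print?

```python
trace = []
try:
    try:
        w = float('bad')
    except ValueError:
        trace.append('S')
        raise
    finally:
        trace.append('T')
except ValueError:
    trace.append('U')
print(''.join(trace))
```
STU

finally runs before re-raised exception propagates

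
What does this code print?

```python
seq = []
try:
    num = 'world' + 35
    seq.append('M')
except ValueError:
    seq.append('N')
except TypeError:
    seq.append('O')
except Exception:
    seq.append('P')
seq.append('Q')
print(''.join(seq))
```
OQ

TypeError matches before generic Exception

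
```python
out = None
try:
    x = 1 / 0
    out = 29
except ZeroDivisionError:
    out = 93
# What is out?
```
93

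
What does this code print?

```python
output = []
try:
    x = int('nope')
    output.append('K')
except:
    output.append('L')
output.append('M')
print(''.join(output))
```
LM

Exception raised in try, caught by bare except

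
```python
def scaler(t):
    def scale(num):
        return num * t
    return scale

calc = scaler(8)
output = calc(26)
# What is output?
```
208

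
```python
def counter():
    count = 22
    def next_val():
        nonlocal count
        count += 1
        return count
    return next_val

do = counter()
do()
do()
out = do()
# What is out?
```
25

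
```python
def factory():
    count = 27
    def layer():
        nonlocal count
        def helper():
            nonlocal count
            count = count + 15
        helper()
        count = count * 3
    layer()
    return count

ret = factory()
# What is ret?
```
126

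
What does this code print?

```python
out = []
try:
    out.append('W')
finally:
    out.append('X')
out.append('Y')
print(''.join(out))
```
WXY

try/finally without except, no exception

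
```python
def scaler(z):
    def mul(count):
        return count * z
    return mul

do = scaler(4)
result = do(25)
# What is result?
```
100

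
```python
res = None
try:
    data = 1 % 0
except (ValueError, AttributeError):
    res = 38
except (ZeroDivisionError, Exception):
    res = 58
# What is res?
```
58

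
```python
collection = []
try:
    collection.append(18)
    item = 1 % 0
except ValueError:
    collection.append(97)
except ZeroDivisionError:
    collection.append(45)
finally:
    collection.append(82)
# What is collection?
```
[18, 45, 82]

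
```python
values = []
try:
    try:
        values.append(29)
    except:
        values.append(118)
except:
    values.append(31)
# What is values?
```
[29]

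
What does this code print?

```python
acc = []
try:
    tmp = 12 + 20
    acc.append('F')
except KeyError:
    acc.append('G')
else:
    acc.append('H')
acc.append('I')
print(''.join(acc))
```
FHI

else block runs when no exception occurs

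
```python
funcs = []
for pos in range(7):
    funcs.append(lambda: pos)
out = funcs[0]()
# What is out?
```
6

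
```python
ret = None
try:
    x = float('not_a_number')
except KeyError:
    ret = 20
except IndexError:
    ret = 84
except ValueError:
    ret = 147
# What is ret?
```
147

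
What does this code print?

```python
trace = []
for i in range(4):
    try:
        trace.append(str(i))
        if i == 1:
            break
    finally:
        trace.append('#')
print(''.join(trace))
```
0#1#

finally runs even when breaking out of loop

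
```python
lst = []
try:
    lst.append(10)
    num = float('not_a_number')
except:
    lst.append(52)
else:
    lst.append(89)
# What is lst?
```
[10, 52]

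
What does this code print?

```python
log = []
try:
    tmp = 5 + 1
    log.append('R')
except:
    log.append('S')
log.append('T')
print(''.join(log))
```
RT

No exception, try block completes normally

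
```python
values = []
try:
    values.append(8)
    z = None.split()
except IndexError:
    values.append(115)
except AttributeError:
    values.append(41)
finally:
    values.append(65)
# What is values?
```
[8, 41, 65]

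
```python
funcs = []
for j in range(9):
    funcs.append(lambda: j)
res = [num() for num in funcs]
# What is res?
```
[8, 8, 8, 8, 8, 8, 8, 8, 8]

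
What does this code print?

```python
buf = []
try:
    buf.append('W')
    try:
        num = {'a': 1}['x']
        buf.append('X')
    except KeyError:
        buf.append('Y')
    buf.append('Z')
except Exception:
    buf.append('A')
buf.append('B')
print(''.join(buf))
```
WYZB

Inner exception caught by inner handler, outer continues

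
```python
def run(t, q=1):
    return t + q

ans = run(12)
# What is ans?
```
13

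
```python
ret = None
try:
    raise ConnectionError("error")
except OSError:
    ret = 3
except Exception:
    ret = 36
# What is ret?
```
3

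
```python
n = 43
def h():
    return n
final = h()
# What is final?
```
43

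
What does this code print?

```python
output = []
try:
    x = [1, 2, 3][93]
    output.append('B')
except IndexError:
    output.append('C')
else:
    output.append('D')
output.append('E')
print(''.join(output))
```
CE

else block skipped when exception is caught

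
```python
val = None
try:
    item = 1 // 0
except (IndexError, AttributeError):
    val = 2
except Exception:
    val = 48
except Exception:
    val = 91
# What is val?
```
48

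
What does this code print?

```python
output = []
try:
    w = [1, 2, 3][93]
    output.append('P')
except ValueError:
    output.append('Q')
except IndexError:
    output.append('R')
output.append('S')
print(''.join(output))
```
RS

IndexError is caught by its specific handler, not ValueError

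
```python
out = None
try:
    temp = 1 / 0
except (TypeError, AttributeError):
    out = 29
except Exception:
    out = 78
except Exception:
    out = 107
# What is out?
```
78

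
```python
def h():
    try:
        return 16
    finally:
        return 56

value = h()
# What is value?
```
56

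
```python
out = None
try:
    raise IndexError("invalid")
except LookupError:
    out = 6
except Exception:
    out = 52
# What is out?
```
6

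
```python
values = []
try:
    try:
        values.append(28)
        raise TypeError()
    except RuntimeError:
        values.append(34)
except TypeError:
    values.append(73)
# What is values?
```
[28, 73]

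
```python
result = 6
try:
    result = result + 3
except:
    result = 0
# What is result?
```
9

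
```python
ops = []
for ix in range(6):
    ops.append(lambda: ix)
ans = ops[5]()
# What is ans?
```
5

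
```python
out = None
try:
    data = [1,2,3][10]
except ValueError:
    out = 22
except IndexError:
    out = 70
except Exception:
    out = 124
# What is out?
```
70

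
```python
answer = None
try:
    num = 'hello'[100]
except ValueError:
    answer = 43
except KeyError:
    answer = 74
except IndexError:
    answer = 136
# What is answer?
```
136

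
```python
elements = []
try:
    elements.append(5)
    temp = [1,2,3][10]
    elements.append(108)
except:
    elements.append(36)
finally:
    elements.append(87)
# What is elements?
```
[5, 36, 87]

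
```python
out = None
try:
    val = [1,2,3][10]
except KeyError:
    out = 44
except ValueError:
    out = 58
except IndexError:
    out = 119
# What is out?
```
119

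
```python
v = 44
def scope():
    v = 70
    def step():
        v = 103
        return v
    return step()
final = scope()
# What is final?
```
103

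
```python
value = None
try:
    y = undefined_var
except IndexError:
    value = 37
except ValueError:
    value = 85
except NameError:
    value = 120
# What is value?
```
120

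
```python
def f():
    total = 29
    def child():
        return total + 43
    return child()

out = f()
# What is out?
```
72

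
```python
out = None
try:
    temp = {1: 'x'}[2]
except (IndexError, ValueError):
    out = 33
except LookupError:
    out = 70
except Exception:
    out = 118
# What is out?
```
70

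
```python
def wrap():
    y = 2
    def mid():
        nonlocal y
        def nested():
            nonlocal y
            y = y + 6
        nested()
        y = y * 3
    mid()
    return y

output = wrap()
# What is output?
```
24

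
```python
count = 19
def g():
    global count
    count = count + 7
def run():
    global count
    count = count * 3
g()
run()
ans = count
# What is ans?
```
78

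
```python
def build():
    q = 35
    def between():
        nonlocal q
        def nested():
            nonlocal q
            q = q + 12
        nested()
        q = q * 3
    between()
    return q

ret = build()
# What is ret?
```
141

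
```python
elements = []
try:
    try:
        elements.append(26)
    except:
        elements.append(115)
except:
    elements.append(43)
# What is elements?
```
[26]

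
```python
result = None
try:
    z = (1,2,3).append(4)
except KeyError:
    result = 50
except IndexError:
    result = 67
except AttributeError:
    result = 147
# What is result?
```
147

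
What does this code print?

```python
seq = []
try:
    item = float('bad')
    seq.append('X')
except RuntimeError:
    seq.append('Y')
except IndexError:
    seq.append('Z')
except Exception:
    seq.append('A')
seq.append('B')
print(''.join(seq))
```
AB

ValueError not specifically caught, falls to Exception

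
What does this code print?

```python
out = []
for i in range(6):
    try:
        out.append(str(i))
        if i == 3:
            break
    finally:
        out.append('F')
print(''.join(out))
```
0F1F2F3F

finally runs even when breaking out of loop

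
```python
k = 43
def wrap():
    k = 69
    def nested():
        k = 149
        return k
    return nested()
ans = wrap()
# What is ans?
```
149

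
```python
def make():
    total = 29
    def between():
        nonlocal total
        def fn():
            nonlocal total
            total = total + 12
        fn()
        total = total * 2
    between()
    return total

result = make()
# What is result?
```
82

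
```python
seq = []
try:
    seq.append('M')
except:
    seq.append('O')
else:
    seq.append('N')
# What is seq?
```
['M', 'N']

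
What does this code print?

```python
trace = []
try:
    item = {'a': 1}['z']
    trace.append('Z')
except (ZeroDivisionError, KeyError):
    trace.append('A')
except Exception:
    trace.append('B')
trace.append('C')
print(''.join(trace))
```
AC

KeyError matches tuple containing it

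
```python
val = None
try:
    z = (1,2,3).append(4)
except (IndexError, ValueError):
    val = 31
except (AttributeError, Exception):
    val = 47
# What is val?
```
47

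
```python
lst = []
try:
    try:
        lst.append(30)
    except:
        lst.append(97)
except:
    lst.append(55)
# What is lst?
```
[30]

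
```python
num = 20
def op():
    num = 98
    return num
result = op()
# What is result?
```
98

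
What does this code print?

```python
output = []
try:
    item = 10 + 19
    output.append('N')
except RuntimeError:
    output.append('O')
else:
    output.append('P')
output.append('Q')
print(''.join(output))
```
NPQ

else block runs when no exception occurs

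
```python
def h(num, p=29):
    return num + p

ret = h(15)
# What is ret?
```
44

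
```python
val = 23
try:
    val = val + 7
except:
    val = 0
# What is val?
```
30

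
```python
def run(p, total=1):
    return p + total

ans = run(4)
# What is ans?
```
5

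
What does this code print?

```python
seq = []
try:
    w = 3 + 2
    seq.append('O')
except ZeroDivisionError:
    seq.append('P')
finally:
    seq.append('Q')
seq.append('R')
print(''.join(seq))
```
OQR

finally runs after normal execution too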